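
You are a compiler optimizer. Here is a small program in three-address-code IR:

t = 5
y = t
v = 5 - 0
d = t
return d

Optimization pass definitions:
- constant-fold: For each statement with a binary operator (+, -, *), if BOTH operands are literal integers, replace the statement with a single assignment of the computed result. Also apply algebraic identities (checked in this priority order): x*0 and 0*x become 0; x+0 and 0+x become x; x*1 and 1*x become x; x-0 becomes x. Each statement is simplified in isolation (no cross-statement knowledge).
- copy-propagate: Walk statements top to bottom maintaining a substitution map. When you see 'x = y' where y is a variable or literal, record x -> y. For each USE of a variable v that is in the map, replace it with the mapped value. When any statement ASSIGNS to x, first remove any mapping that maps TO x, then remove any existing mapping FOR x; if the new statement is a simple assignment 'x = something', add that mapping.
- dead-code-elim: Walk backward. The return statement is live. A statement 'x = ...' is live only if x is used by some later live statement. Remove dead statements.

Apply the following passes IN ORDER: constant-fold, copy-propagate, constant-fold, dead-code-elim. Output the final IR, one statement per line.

Answer: return 5

Derivation:
Initial IR:
  t = 5
  y = t
  v = 5 - 0
  d = t
  return d
After constant-fold (5 stmts):
  t = 5
  y = t
  v = 5
  d = t
  return d
After copy-propagate (5 stmts):
  t = 5
  y = 5
  v = 5
  d = 5
  return 5
After constant-fold (5 stmts):
  t = 5
  y = 5
  v = 5
  d = 5
  return 5
After dead-code-elim (1 stmts):
  return 5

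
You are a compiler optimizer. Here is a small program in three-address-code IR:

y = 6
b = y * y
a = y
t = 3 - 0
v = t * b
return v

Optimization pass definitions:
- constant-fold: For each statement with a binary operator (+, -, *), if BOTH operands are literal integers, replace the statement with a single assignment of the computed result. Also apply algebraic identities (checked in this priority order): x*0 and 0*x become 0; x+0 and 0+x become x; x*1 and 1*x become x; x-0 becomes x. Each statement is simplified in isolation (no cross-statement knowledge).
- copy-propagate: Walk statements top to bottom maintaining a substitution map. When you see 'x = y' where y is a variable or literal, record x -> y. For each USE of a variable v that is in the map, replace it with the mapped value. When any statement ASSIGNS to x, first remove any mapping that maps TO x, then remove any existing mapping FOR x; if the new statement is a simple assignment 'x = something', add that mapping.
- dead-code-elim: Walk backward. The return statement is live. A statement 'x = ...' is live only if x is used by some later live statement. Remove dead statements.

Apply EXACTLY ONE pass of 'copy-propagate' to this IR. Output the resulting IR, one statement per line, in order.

Applying copy-propagate statement-by-statement:
  [1] y = 6  (unchanged)
  [2] b = y * y  -> b = 6 * 6
  [3] a = y  -> a = 6
  [4] t = 3 - 0  (unchanged)
  [5] v = t * b  (unchanged)
  [6] return v  (unchanged)
Result (6 stmts):
  y = 6
  b = 6 * 6
  a = 6
  t = 3 - 0
  v = t * b
  return v

Answer: y = 6
b = 6 * 6
a = 6
t = 3 - 0
v = t * b
return v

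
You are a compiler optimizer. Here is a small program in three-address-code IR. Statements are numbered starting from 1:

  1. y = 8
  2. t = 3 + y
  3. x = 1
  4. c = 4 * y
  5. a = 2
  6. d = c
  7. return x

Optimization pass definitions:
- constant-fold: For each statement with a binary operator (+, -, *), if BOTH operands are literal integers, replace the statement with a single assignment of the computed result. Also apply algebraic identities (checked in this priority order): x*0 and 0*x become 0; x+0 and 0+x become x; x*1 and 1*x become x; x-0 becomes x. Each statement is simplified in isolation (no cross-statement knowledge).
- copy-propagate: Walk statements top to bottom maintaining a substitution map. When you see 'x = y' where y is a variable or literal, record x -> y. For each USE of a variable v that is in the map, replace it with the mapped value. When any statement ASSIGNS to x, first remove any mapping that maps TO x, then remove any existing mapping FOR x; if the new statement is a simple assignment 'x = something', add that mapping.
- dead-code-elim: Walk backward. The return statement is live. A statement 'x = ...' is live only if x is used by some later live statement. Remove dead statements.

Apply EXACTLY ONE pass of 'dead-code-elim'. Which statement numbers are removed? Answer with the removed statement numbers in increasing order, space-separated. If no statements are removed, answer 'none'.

Answer: 1 2 4 5 6

Derivation:
Backward liveness scan:
Stmt 1 'y = 8': DEAD (y not in live set [])
Stmt 2 't = 3 + y': DEAD (t not in live set [])
Stmt 3 'x = 1': KEEP (x is live); live-in = []
Stmt 4 'c = 4 * y': DEAD (c not in live set ['x'])
Stmt 5 'a = 2': DEAD (a not in live set ['x'])
Stmt 6 'd = c': DEAD (d not in live set ['x'])
Stmt 7 'return x': KEEP (return); live-in = ['x']
Removed statement numbers: [1, 2, 4, 5, 6]
Surviving IR:
  x = 1
  return x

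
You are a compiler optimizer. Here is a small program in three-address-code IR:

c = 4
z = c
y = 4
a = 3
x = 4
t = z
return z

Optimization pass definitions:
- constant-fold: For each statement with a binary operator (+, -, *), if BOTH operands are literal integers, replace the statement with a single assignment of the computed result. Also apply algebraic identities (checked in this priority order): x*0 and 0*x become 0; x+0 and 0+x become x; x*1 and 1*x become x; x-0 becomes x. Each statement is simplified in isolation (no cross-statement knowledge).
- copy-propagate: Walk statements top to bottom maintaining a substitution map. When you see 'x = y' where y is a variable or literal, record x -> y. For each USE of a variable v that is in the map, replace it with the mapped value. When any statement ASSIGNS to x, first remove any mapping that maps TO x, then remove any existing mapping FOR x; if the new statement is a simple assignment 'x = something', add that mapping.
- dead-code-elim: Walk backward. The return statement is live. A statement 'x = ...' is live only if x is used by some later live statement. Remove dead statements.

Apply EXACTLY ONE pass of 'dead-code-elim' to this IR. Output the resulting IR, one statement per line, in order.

Applying dead-code-elim statement-by-statement:
  [7] return z  -> KEEP (return); live=['z']
  [6] t = z  -> DEAD (t not live)
  [5] x = 4  -> DEAD (x not live)
  [4] a = 3  -> DEAD (a not live)
  [3] y = 4  -> DEAD (y not live)
  [2] z = c  -> KEEP; live=['c']
  [1] c = 4  -> KEEP; live=[]
Result (3 stmts):
  c = 4
  z = c
  return z

Answer: c = 4
z = c
return z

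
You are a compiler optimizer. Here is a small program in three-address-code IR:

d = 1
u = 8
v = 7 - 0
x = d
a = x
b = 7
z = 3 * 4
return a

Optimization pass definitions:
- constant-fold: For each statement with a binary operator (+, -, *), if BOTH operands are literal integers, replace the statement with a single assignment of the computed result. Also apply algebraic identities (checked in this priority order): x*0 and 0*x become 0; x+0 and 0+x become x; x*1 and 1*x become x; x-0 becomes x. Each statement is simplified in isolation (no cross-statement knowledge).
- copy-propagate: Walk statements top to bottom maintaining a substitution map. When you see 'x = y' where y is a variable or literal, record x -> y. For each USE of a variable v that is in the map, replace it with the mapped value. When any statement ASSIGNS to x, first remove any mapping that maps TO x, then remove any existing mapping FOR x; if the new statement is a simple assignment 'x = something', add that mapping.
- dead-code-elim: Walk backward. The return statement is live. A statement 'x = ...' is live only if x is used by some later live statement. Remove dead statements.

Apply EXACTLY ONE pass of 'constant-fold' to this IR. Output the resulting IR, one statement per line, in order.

Answer: d = 1
u = 8
v = 7
x = d
a = x
b = 7
z = 12
return a

Derivation:
Applying constant-fold statement-by-statement:
  [1] d = 1  (unchanged)
  [2] u = 8  (unchanged)
  [3] v = 7 - 0  -> v = 7
  [4] x = d  (unchanged)
  [5] a = x  (unchanged)
  [6] b = 7  (unchanged)
  [7] z = 3 * 4  -> z = 12
  [8] return a  (unchanged)
Result (8 stmts):
  d = 1
  u = 8
  v = 7
  x = d
  a = x
  b = 7
  z = 12
  return a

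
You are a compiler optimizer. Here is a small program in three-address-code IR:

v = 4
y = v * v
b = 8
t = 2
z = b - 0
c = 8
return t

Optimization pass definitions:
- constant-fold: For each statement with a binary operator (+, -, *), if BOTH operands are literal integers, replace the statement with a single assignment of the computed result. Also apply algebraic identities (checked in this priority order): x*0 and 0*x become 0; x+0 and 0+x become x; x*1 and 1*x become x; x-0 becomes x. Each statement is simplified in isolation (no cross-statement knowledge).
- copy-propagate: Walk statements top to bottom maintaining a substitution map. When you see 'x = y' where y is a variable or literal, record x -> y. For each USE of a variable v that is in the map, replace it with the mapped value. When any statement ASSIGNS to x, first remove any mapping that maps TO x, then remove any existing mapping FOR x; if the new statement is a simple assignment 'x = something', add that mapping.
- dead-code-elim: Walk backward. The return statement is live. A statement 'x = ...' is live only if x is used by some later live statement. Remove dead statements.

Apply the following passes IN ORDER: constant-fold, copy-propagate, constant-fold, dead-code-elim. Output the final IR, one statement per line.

Initial IR:
  v = 4
  y = v * v
  b = 8
  t = 2
  z = b - 0
  c = 8
  return t
After constant-fold (7 stmts):
  v = 4
  y = v * v
  b = 8
  t = 2
  z = b
  c = 8
  return t
After copy-propagate (7 stmts):
  v = 4
  y = 4 * 4
  b = 8
  t = 2
  z = 8
  c = 8
  return 2
After constant-fold (7 stmts):
  v = 4
  y = 16
  b = 8
  t = 2
  z = 8
  c = 8
  return 2
After dead-code-elim (1 stmts):
  return 2

Answer: return 2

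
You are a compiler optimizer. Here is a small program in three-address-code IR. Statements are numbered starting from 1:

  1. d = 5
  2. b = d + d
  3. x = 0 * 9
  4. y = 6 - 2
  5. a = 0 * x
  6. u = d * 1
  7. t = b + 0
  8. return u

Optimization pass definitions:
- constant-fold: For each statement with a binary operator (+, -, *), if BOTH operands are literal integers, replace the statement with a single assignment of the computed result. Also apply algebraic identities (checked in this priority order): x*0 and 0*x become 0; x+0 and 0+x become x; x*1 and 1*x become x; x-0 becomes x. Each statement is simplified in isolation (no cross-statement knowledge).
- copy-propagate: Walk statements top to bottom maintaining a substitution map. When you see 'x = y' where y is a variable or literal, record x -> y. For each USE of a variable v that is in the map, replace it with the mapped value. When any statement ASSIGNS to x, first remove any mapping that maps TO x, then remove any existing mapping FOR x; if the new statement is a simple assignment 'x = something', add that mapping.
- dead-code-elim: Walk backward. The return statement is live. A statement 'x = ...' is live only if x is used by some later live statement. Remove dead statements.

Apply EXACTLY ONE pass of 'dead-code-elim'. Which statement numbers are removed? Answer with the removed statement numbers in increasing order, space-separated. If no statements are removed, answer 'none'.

Answer: 2 3 4 5 7

Derivation:
Backward liveness scan:
Stmt 1 'd = 5': KEEP (d is live); live-in = []
Stmt 2 'b = d + d': DEAD (b not in live set ['d'])
Stmt 3 'x = 0 * 9': DEAD (x not in live set ['d'])
Stmt 4 'y = 6 - 2': DEAD (y not in live set ['d'])
Stmt 5 'a = 0 * x': DEAD (a not in live set ['d'])
Stmt 6 'u = d * 1': KEEP (u is live); live-in = ['d']
Stmt 7 't = b + 0': DEAD (t not in live set ['u'])
Stmt 8 'return u': KEEP (return); live-in = ['u']
Removed statement numbers: [2, 3, 4, 5, 7]
Surviving IR:
  d = 5
  u = d * 1
  return u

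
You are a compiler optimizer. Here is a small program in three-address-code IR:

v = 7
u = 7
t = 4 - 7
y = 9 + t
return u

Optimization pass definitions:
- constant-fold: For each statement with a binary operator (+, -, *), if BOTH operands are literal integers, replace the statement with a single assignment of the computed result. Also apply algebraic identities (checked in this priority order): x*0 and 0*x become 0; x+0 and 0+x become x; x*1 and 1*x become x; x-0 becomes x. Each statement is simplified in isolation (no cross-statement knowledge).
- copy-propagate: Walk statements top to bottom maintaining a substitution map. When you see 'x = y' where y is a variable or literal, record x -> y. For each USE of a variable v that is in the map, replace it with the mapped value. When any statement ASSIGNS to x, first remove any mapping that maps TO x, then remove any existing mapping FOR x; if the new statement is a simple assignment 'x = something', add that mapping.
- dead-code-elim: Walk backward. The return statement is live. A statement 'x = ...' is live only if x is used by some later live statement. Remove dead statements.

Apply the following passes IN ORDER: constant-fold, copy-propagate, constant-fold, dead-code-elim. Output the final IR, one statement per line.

Initial IR:
  v = 7
  u = 7
  t = 4 - 7
  y = 9 + t
  return u
After constant-fold (5 stmts):
  v = 7
  u = 7
  t = -3
  y = 9 + t
  return u
After copy-propagate (5 stmts):
  v = 7
  u = 7
  t = -3
  y = 9 + -3
  return 7
After constant-fold (5 stmts):
  v = 7
  u = 7
  t = -3
  y = 6
  return 7
After dead-code-elim (1 stmts):
  return 7

Answer: return 7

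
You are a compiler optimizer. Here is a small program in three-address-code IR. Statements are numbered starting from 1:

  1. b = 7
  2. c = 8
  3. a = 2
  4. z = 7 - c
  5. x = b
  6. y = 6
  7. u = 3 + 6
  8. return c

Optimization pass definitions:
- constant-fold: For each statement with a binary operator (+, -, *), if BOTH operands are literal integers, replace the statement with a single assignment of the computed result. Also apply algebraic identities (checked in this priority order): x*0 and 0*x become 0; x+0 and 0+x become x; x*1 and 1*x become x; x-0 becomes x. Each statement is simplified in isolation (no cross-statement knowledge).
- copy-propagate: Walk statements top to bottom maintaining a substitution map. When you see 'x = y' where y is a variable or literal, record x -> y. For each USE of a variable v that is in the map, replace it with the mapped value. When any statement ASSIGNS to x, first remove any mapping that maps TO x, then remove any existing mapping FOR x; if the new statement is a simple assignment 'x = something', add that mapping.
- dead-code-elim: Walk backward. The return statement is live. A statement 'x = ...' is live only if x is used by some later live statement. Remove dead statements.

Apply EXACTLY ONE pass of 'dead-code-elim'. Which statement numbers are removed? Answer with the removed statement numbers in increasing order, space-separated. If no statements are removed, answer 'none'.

Backward liveness scan:
Stmt 1 'b = 7': DEAD (b not in live set [])
Stmt 2 'c = 8': KEEP (c is live); live-in = []
Stmt 3 'a = 2': DEAD (a not in live set ['c'])
Stmt 4 'z = 7 - c': DEAD (z not in live set ['c'])
Stmt 5 'x = b': DEAD (x not in live set ['c'])
Stmt 6 'y = 6': DEAD (y not in live set ['c'])
Stmt 7 'u = 3 + 6': DEAD (u not in live set ['c'])
Stmt 8 'return c': KEEP (return); live-in = ['c']
Removed statement numbers: [1, 3, 4, 5, 6, 7]
Surviving IR:
  c = 8
  return c

Answer: 1 3 4 5 6 7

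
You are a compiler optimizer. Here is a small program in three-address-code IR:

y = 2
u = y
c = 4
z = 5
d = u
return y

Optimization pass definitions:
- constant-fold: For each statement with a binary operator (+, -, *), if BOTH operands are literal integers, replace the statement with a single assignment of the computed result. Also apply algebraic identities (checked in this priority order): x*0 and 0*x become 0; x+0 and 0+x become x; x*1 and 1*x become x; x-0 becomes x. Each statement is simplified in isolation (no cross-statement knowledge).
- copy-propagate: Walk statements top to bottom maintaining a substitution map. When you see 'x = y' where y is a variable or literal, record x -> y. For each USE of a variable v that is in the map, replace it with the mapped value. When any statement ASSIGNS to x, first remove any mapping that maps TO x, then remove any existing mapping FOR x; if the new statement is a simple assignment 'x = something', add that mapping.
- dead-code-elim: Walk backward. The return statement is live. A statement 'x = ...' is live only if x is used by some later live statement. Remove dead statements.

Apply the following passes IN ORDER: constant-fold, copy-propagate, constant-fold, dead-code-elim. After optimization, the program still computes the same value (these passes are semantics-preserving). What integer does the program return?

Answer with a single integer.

Initial IR:
  y = 2
  u = y
  c = 4
  z = 5
  d = u
  return y
After constant-fold (6 stmts):
  y = 2
  u = y
  c = 4
  z = 5
  d = u
  return y
After copy-propagate (6 stmts):
  y = 2
  u = 2
  c = 4
  z = 5
  d = 2
  return 2
After constant-fold (6 stmts):
  y = 2
  u = 2
  c = 4
  z = 5
  d = 2
  return 2
After dead-code-elim (1 stmts):
  return 2
Evaluate:
  y = 2  =>  y = 2
  u = y  =>  u = 2
  c = 4  =>  c = 4
  z = 5  =>  z = 5
  d = u  =>  d = 2
  return y = 2

Answer: 2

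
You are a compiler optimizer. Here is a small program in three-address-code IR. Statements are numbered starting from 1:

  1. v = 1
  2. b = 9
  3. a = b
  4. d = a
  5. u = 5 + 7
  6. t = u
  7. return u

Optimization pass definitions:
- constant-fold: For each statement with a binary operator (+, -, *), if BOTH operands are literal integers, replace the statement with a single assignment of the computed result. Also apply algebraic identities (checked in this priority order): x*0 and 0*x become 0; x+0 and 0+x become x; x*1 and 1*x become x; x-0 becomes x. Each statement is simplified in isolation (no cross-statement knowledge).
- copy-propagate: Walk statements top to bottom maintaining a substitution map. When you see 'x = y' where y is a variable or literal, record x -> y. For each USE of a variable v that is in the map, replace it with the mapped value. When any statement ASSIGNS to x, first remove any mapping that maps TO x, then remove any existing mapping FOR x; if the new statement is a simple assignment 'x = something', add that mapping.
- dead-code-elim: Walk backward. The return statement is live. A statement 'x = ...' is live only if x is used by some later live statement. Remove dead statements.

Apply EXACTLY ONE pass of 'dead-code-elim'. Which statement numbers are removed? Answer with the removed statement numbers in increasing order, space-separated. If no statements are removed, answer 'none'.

Answer: 1 2 3 4 6

Derivation:
Backward liveness scan:
Stmt 1 'v = 1': DEAD (v not in live set [])
Stmt 2 'b = 9': DEAD (b not in live set [])
Stmt 3 'a = b': DEAD (a not in live set [])
Stmt 4 'd = a': DEAD (d not in live set [])
Stmt 5 'u = 5 + 7': KEEP (u is live); live-in = []
Stmt 6 't = u': DEAD (t not in live set ['u'])
Stmt 7 'return u': KEEP (return); live-in = ['u']
Removed statement numbers: [1, 2, 3, 4, 6]
Surviving IR:
  u = 5 + 7
  return u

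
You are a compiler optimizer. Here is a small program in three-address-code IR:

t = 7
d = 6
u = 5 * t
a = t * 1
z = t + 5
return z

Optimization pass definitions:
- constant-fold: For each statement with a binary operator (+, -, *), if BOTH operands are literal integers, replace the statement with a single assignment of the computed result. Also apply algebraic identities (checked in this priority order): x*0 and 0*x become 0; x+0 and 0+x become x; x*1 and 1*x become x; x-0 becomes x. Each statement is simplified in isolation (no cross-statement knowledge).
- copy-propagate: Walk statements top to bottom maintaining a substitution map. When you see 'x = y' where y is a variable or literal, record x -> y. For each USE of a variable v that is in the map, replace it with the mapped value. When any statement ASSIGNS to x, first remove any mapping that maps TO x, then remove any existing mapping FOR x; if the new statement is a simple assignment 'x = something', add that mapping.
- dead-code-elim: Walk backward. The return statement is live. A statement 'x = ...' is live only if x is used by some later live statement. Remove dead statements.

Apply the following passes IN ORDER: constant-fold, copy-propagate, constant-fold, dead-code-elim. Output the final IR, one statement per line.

Answer: z = 12
return z

Derivation:
Initial IR:
  t = 7
  d = 6
  u = 5 * t
  a = t * 1
  z = t + 5
  return z
After constant-fold (6 stmts):
  t = 7
  d = 6
  u = 5 * t
  a = t
  z = t + 5
  return z
After copy-propagate (6 stmts):
  t = 7
  d = 6
  u = 5 * 7
  a = 7
  z = 7 + 5
  return z
After constant-fold (6 stmts):
  t = 7
  d = 6
  u = 35
  a = 7
  z = 12
  return z
After dead-code-elim (2 stmts):
  z = 12
  return z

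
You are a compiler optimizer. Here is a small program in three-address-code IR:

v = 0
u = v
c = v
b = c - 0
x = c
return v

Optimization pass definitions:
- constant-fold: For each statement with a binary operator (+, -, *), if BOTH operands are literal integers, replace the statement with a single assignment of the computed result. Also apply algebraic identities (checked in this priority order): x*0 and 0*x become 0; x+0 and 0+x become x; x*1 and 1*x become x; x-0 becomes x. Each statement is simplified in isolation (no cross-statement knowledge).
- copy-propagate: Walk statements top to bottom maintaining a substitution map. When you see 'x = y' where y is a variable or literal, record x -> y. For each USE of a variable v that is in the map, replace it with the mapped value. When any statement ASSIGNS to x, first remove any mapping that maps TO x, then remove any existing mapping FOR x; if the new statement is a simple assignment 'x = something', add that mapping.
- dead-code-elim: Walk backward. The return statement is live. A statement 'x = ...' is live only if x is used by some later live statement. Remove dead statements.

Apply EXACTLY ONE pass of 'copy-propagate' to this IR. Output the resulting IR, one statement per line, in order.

Answer: v = 0
u = 0
c = 0
b = 0 - 0
x = 0
return 0

Derivation:
Applying copy-propagate statement-by-statement:
  [1] v = 0  (unchanged)
  [2] u = v  -> u = 0
  [3] c = v  -> c = 0
  [4] b = c - 0  -> b = 0 - 0
  [5] x = c  -> x = 0
  [6] return v  -> return 0
Result (6 stmts):
  v = 0
  u = 0
  c = 0
  b = 0 - 0
  x = 0
  return 0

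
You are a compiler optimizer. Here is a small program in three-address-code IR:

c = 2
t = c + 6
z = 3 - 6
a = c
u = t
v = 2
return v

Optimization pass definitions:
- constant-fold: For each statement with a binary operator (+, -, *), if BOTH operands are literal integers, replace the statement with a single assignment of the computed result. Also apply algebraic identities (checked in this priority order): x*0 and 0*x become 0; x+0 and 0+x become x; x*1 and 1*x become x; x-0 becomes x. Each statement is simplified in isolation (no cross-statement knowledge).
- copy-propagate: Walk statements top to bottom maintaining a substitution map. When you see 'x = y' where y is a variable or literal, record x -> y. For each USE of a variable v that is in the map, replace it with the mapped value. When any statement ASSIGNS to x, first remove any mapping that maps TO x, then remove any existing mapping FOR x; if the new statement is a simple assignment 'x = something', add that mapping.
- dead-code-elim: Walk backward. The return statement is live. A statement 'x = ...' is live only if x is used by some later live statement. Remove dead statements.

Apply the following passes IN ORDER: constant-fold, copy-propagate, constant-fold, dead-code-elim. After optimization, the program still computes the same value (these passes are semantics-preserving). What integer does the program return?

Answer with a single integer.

Initial IR:
  c = 2
  t = c + 6
  z = 3 - 6
  a = c
  u = t
  v = 2
  return v
After constant-fold (7 stmts):
  c = 2
  t = c + 6
  z = -3
  a = c
  u = t
  v = 2
  return v
After copy-propagate (7 stmts):
  c = 2
  t = 2 + 6
  z = -3
  a = 2
  u = t
  v = 2
  return 2
After constant-fold (7 stmts):
  c = 2
  t = 8
  z = -3
  a = 2
  u = t
  v = 2
  return 2
After dead-code-elim (1 stmts):
  return 2
Evaluate:
  c = 2  =>  c = 2
  t = c + 6  =>  t = 8
  z = 3 - 6  =>  z = -3
  a = c  =>  a = 2
  u = t  =>  u = 8
  v = 2  =>  v = 2
  return v = 2

Answer: 2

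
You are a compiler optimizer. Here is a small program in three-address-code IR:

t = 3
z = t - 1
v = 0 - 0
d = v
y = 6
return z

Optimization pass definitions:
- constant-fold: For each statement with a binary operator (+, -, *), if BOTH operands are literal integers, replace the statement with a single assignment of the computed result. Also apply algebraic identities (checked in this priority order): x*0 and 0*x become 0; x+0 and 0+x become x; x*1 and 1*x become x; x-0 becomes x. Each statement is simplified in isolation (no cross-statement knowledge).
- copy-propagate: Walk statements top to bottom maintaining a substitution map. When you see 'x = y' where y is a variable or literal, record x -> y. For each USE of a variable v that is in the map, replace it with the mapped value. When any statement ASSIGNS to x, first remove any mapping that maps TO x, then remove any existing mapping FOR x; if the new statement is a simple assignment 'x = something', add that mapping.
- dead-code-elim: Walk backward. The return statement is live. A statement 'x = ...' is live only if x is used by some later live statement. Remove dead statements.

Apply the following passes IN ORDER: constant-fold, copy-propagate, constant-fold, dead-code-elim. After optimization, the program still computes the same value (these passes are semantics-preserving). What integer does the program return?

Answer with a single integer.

Initial IR:
  t = 3
  z = t - 1
  v = 0 - 0
  d = v
  y = 6
  return z
After constant-fold (6 stmts):
  t = 3
  z = t - 1
  v = 0
  d = v
  y = 6
  return z
After copy-propagate (6 stmts):
  t = 3
  z = 3 - 1
  v = 0
  d = 0
  y = 6
  return z
After constant-fold (6 stmts):
  t = 3
  z = 2
  v = 0
  d = 0
  y = 6
  return z
After dead-code-elim (2 stmts):
  z = 2
  return z
Evaluate:
  t = 3  =>  t = 3
  z = t - 1  =>  z = 2
  v = 0 - 0  =>  v = 0
  d = v  =>  d = 0
  y = 6  =>  y = 6
  return z = 2

Answer: 2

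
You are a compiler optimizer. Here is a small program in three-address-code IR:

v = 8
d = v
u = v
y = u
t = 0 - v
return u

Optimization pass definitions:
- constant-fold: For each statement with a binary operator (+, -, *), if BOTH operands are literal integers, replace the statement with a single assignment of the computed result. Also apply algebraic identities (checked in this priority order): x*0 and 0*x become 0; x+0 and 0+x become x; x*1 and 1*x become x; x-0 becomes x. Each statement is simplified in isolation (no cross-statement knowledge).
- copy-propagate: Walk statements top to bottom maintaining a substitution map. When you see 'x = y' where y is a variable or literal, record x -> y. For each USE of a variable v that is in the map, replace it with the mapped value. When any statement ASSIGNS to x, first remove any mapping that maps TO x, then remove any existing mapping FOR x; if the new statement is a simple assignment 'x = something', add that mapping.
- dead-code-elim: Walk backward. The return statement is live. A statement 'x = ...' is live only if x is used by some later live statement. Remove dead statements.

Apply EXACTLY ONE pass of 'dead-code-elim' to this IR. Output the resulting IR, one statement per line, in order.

Applying dead-code-elim statement-by-statement:
  [6] return u  -> KEEP (return); live=['u']
  [5] t = 0 - v  -> DEAD (t not live)
  [4] y = u  -> DEAD (y not live)
  [3] u = v  -> KEEP; live=['v']
  [2] d = v  -> DEAD (d not live)
  [1] v = 8  -> KEEP; live=[]
Result (3 stmts):
  v = 8
  u = v
  return u

Answer: v = 8
u = v
return u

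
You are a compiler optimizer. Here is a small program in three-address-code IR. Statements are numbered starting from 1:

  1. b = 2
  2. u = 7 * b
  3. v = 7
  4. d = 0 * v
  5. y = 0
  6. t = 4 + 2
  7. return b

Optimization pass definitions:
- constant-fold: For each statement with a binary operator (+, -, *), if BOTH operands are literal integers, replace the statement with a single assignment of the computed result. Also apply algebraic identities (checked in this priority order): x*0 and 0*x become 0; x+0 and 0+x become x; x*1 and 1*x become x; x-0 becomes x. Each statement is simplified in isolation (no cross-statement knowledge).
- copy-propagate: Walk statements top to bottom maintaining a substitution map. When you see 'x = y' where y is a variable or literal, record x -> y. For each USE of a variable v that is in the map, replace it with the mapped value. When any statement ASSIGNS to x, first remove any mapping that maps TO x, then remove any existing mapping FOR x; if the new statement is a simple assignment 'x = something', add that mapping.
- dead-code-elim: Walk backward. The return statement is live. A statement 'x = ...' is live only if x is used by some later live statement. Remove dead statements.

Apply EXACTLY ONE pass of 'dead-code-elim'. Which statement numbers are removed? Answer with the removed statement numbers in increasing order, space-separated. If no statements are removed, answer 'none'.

Answer: 2 3 4 5 6

Derivation:
Backward liveness scan:
Stmt 1 'b = 2': KEEP (b is live); live-in = []
Stmt 2 'u = 7 * b': DEAD (u not in live set ['b'])
Stmt 3 'v = 7': DEAD (v not in live set ['b'])
Stmt 4 'd = 0 * v': DEAD (d not in live set ['b'])
Stmt 5 'y = 0': DEAD (y not in live set ['b'])
Stmt 6 't = 4 + 2': DEAD (t not in live set ['b'])
Stmt 7 'return b': KEEP (return); live-in = ['b']
Removed statement numbers: [2, 3, 4, 5, 6]
Surviving IR:
  b = 2
  return b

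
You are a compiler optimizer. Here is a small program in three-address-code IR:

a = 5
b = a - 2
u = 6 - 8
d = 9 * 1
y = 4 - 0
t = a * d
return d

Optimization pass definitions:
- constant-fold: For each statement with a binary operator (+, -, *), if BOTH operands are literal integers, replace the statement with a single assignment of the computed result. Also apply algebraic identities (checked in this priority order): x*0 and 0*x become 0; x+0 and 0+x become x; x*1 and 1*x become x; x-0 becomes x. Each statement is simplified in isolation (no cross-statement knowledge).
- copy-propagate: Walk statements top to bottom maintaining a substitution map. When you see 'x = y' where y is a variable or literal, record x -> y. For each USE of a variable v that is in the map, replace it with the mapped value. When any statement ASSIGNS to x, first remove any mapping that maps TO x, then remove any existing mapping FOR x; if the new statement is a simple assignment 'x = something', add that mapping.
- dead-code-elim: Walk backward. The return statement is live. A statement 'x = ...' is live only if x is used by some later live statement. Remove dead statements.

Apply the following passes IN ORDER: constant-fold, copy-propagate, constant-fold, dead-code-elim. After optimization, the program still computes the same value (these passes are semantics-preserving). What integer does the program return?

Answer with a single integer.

Answer: 9

Derivation:
Initial IR:
  a = 5
  b = a - 2
  u = 6 - 8
  d = 9 * 1
  y = 4 - 0
  t = a * d
  return d
After constant-fold (7 stmts):
  a = 5
  b = a - 2
  u = -2
  d = 9
  y = 4
  t = a * d
  return d
After copy-propagate (7 stmts):
  a = 5
  b = 5 - 2
  u = -2
  d = 9
  y = 4
  t = 5 * 9
  return 9
After constant-fold (7 stmts):
  a = 5
  b = 3
  u = -2
  d = 9
  y = 4
  t = 45
  return 9
After dead-code-elim (1 stmts):
  return 9
Evaluate:
  a = 5  =>  a = 5
  b = a - 2  =>  b = 3
  u = 6 - 8  =>  u = -2
  d = 9 * 1  =>  d = 9
  y = 4 - 0  =>  y = 4
  t = a * d  =>  t = 45
  return d = 9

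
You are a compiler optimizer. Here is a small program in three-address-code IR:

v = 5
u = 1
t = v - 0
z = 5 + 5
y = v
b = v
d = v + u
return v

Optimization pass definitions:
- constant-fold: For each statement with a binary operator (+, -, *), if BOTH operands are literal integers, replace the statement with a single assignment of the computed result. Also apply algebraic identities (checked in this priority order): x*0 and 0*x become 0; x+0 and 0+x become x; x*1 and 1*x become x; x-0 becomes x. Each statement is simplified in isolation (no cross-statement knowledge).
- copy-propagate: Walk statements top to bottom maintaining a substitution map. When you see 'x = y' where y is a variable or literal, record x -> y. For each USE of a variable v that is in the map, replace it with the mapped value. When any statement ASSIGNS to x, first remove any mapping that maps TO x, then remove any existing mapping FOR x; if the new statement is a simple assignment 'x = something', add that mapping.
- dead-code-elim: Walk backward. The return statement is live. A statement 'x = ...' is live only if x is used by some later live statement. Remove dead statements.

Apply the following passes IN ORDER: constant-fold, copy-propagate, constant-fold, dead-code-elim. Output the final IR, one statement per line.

Answer: return 5

Derivation:
Initial IR:
  v = 5
  u = 1
  t = v - 0
  z = 5 + 5
  y = v
  b = v
  d = v + u
  return v
After constant-fold (8 stmts):
  v = 5
  u = 1
  t = v
  z = 10
  y = v
  b = v
  d = v + u
  return v
After copy-propagate (8 stmts):
  v = 5
  u = 1
  t = 5
  z = 10
  y = 5
  b = 5
  d = 5 + 1
  return 5
After constant-fold (8 stmts):
  v = 5
  u = 1
  t = 5
  z = 10
  y = 5
  b = 5
  d = 6
  return 5
After dead-code-elim (1 stmts):
  return 5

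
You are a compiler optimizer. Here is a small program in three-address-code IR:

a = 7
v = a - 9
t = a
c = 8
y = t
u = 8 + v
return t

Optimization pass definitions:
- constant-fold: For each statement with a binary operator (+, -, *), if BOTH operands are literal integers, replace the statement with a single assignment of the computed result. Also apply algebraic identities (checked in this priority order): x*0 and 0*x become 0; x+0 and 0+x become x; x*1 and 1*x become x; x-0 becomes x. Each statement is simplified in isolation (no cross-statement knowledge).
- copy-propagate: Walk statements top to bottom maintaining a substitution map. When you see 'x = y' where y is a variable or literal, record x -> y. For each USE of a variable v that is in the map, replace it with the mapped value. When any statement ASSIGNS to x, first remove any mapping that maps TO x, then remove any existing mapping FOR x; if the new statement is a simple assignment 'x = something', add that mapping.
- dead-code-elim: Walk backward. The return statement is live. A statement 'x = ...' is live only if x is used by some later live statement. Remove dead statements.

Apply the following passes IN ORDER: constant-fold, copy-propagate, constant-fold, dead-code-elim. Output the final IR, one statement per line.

Initial IR:
  a = 7
  v = a - 9
  t = a
  c = 8
  y = t
  u = 8 + v
  return t
After constant-fold (7 stmts):
  a = 7
  v = a - 9
  t = a
  c = 8
  y = t
  u = 8 + v
  return t
After copy-propagate (7 stmts):
  a = 7
  v = 7 - 9
  t = 7
  c = 8
  y = 7
  u = 8 + v
  return 7
After constant-fold (7 stmts):
  a = 7
  v = -2
  t = 7
  c = 8
  y = 7
  u = 8 + v
  return 7
After dead-code-elim (1 stmts):
  return 7

Answer: return 7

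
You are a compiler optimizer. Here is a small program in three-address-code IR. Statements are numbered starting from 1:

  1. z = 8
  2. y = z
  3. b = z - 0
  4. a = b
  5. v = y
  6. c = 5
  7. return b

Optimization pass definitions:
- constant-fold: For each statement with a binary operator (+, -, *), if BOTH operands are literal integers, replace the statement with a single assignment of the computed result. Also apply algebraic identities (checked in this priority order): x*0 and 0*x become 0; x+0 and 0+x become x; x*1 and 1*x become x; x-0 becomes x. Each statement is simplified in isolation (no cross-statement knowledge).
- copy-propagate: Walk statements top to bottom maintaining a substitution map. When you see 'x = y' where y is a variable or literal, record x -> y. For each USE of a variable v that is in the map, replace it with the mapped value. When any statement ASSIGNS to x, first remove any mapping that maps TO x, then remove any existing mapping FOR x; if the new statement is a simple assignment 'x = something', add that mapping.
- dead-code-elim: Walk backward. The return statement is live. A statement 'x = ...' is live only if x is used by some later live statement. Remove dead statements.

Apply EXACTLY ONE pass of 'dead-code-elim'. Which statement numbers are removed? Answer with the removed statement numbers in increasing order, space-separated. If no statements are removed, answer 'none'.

Answer: 2 4 5 6

Derivation:
Backward liveness scan:
Stmt 1 'z = 8': KEEP (z is live); live-in = []
Stmt 2 'y = z': DEAD (y not in live set ['z'])
Stmt 3 'b = z - 0': KEEP (b is live); live-in = ['z']
Stmt 4 'a = b': DEAD (a not in live set ['b'])
Stmt 5 'v = y': DEAD (v not in live set ['b'])
Stmt 6 'c = 5': DEAD (c not in live set ['b'])
Stmt 7 'return b': KEEP (return); live-in = ['b']
Removed statement numbers: [2, 4, 5, 6]
Surviving IR:
  z = 8
  b = z - 0
  return b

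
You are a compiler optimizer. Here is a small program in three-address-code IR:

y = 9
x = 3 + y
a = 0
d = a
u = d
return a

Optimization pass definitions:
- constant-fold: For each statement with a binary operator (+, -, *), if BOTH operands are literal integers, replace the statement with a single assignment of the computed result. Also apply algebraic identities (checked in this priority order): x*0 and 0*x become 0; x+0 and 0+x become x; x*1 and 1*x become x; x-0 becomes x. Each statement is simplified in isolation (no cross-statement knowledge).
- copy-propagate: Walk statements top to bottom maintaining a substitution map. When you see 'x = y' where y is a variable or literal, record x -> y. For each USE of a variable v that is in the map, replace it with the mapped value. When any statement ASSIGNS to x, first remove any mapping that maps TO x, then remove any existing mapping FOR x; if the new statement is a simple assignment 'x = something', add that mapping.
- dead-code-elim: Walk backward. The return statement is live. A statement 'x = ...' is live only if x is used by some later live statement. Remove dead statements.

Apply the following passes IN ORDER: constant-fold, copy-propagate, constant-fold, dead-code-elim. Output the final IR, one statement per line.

Answer: return 0

Derivation:
Initial IR:
  y = 9
  x = 3 + y
  a = 0
  d = a
  u = d
  return a
After constant-fold (6 stmts):
  y = 9
  x = 3 + y
  a = 0
  d = a
  u = d
  return a
After copy-propagate (6 stmts):
  y = 9
  x = 3 + 9
  a = 0
  d = 0
  u = 0
  return 0
After constant-fold (6 stmts):
  y = 9
  x = 12
  a = 0
  d = 0
  u = 0
  return 0
After dead-code-elim (1 stmts):
  return 0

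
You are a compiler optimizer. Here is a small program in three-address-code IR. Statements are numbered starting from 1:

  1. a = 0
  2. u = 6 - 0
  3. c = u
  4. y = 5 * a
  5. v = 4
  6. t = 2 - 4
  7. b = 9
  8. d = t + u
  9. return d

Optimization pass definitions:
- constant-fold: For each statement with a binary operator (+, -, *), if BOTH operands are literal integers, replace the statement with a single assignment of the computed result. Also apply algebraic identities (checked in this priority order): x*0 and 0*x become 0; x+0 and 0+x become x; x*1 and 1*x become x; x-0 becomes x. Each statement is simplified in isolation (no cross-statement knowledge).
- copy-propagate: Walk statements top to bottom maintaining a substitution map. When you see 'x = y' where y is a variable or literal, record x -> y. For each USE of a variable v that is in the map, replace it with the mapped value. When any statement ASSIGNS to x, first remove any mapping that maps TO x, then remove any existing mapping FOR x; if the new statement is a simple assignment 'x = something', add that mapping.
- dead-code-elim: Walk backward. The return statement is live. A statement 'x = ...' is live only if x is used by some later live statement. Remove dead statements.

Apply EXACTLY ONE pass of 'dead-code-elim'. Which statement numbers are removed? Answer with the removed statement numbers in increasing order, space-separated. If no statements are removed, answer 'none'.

Backward liveness scan:
Stmt 1 'a = 0': DEAD (a not in live set [])
Stmt 2 'u = 6 - 0': KEEP (u is live); live-in = []
Stmt 3 'c = u': DEAD (c not in live set ['u'])
Stmt 4 'y = 5 * a': DEAD (y not in live set ['u'])
Stmt 5 'v = 4': DEAD (v not in live set ['u'])
Stmt 6 't = 2 - 4': KEEP (t is live); live-in = ['u']
Stmt 7 'b = 9': DEAD (b not in live set ['t', 'u'])
Stmt 8 'd = t + u': KEEP (d is live); live-in = ['t', 'u']
Stmt 9 'return d': KEEP (return); live-in = ['d']
Removed statement numbers: [1, 3, 4, 5, 7]
Surviving IR:
  u = 6 - 0
  t = 2 - 4
  d = t + u
  return d

Answer: 1 3 4 5 7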